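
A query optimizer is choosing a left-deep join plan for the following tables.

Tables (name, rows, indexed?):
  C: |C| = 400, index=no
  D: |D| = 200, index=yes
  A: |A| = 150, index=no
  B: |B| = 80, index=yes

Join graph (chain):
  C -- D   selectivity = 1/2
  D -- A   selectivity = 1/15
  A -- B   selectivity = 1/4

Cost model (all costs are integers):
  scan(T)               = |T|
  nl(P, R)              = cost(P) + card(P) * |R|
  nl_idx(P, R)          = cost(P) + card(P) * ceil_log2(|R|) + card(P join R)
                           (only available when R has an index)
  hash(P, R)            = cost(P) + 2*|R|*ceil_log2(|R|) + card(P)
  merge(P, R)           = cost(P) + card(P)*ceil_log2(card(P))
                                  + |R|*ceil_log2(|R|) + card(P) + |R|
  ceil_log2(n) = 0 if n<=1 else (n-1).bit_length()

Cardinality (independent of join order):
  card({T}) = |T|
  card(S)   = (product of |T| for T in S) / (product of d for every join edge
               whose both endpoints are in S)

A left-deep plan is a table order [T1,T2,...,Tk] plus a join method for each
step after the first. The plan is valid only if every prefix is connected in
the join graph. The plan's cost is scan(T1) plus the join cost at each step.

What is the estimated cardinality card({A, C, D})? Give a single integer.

400000

Tables in S: A(150), C(400), D(200)
Edges inside S: C-D(d=2), D-A(d=15)
numerator = 150 * 400 * 200 = 12000000
denominator = 2 * 15 = 30
card(S) = 12000000 / 30 = 400000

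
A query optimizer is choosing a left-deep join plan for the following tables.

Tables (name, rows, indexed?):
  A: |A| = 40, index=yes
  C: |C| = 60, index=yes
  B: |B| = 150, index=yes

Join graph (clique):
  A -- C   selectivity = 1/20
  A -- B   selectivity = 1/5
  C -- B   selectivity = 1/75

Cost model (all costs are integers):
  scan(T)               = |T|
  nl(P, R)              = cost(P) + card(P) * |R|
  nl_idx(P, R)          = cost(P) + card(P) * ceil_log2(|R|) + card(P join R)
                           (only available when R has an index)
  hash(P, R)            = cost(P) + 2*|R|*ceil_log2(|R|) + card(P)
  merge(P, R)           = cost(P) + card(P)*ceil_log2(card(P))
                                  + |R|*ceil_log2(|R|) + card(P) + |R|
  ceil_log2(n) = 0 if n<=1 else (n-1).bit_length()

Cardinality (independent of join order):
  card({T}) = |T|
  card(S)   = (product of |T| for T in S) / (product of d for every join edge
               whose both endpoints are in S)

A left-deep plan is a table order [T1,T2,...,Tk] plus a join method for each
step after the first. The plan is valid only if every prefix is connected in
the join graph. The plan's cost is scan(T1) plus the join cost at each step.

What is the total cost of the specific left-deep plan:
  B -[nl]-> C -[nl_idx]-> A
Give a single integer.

9918

step 1: scan B: cost=150, card=150
step 2: join C via nl
    card(P join C) = 150*60/(75) = 120
    cost = 150 + 150*60 = 9150
step 3: join A via nl_idx
    card(P join A) = 120*40/(20*5) = 48
    cost = 9150 + 120*6 + 48 = 9918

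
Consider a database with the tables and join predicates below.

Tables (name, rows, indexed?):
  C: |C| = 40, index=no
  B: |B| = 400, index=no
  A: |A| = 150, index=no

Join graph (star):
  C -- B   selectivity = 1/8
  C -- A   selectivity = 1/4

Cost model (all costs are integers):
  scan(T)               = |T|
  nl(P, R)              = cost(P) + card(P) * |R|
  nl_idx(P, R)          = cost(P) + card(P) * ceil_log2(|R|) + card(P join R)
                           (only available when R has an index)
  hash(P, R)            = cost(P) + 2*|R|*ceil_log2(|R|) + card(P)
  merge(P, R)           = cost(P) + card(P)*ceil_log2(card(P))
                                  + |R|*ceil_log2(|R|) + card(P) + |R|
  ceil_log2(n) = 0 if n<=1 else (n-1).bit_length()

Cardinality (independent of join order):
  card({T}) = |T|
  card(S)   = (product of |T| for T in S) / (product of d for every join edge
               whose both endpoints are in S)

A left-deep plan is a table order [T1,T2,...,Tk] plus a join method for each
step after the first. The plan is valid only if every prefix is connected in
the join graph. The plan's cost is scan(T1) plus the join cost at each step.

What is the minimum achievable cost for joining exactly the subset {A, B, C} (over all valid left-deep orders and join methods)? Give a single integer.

5680

Selinger DP over subsets of {A,B,C}:
  {C}: scan cost=40, card=40
  {B}: scan cost=400, card=400
  {A}: scan cost=150, card=150
  {BC}: card=2000; try (C,hash)→1280, (B,merge)→4320, (C,merge)→4680, (B,hash)→7280, (B,nl)→16040, (C,nl)→16400; best=1280 via (C,hash)
  {AC}: card=1500; try (C,hash)→780, (A,merge)→1670, (C,merge)→1780, (A,hash)→2480, (A,nl)→6040, (C,nl)→6150; best=780 via (C,hash)
  {ABC}: card=75000; try (A,hash)→5680, (B,hash)→9480, (B,merge)→22780, (A,merge)→26630, (A,nl)→301280, (B,nl)→600780; best=5680 via (A,hash)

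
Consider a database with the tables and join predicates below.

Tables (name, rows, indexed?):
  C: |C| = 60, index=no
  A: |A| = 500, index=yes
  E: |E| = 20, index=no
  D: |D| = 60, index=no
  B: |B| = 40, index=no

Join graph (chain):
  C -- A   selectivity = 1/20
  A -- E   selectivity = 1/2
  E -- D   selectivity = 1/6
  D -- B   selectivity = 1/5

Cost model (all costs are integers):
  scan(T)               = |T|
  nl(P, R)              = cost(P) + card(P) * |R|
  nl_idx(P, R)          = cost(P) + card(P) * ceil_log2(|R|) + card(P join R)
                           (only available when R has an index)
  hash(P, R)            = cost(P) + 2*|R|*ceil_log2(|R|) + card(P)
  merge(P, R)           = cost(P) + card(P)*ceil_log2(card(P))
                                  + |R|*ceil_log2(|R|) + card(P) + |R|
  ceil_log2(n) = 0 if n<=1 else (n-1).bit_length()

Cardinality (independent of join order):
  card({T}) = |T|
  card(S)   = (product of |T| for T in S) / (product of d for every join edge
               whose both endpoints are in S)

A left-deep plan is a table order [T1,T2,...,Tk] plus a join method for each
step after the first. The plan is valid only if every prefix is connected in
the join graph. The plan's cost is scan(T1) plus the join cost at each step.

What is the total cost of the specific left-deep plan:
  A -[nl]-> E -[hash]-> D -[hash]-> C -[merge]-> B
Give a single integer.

step 1: scan A: cost=500, card=500
step 2: join E via nl
    card(P join E) = 500*20/(2) = 5000
    cost = 500 + 500*20 = 10500
step 3: join D via hash
    card(P join D) = 5000*60/(6) = 50000
    cost = 10500 + 2*60*6 + 5000 = 16220
step 4: join C via hash
    card(P join C) = 50000*60/(20) = 150000
    cost = 16220 + 2*60*6 + 50000 = 66940
step 5: join B via merge
    card(P join B) = 150000*40/(5) = 1200000
    cost = 66940 + 150000*18 + 40*6 + 150000 + 40 = 2917220

2917220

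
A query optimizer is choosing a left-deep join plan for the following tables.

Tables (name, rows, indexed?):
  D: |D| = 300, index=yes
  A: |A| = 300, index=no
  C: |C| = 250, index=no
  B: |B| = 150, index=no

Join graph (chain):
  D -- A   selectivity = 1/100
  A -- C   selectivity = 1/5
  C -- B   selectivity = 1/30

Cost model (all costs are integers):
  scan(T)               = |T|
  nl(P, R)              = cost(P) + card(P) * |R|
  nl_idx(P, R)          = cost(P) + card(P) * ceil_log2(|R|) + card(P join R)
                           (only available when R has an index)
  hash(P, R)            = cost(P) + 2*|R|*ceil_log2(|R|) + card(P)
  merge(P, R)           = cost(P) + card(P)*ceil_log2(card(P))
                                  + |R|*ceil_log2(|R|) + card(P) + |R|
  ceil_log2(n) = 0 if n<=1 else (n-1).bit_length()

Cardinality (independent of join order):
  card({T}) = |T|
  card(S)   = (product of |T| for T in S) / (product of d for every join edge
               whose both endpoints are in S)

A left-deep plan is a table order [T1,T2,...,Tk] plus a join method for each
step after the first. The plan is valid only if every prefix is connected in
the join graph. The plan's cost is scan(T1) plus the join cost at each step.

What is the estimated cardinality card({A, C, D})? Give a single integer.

45000

Tables in S: A(300), C(250), D(300)
Edges inside S: D-A(d=100), A-C(d=5)
numerator = 300 * 250 * 300 = 22500000
denominator = 100 * 5 = 500
card(S) = 22500000 / 500 = 45000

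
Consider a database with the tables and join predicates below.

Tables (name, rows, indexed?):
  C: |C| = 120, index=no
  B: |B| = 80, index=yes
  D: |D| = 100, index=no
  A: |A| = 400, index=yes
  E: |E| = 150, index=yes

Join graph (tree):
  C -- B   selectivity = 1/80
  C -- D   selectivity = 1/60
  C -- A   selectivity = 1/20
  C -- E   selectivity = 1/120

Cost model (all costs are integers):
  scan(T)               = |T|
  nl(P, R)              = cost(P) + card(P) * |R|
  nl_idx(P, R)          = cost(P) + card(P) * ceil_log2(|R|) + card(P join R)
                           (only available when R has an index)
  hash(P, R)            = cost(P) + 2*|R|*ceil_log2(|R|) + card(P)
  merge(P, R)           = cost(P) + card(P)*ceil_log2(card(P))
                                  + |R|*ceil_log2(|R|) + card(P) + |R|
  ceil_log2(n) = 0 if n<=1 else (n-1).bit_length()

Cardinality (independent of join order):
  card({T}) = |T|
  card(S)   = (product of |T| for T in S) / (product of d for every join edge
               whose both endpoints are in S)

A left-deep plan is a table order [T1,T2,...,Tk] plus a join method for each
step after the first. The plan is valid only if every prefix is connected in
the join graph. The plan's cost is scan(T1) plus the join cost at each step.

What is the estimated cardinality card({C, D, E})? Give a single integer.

Tables in S: C(120), D(100), E(150)
Edges inside S: C-D(d=60), C-E(d=120)
numerator = 120 * 100 * 150 = 1800000
denominator = 60 * 120 = 7200
card(S) = 1800000 / 7200 = 250

250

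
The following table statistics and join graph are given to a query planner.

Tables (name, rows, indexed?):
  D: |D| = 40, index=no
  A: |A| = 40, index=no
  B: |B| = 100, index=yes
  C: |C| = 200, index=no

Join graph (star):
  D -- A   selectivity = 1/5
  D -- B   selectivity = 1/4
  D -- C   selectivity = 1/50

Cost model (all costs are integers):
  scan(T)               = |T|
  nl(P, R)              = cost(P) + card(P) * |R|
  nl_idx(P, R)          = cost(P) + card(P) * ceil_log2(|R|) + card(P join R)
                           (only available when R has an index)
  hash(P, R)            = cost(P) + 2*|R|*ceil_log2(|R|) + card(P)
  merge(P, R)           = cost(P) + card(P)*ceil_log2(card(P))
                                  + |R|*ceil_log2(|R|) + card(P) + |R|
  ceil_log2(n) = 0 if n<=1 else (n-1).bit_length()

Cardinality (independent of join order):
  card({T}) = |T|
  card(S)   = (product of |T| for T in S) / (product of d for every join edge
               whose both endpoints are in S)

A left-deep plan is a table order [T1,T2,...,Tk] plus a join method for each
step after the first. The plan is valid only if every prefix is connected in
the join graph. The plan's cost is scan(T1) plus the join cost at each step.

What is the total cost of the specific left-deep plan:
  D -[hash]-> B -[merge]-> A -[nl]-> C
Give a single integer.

step 1: scan D: cost=40, card=40
step 2: join B via hash
    card(P join B) = 40*100/(4) = 1000
    cost = 40 + 2*100*7 + 40 = 1480
step 3: join A via merge
    card(P join A) = 1000*40/(5) = 8000
    cost = 1480 + 1000*10 + 40*6 + 1000 + 40 = 12760
step 4: join C via nl
    card(P join C) = 8000*200/(50) = 32000
    cost = 12760 + 8000*200 = 1612760

1612760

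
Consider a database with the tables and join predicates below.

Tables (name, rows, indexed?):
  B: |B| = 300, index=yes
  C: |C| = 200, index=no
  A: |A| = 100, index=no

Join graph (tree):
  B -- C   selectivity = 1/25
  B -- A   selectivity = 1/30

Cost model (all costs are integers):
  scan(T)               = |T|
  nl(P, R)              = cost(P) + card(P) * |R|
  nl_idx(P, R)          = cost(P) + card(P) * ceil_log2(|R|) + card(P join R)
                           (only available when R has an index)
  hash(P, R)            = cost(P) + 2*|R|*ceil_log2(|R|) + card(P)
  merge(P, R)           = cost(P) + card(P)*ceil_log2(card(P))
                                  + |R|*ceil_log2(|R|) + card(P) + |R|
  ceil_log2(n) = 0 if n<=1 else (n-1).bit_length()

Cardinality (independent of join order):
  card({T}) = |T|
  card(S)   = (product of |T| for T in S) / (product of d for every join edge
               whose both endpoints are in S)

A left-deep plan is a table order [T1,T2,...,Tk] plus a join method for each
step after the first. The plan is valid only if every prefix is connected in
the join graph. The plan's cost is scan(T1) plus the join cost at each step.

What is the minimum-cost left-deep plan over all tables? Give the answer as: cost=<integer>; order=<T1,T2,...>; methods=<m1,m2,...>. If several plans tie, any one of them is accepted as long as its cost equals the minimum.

cost=6200; order=A,B,C; methods=nl_idx,hash

Selinger DP (subsets sized 1..n):
  {B}: scan cost=300, card=300
  {C}: scan cost=200, card=200
  {A}: scan cost=100, card=100
  {BC}: card=2400; try (C,hash)→3800, (B,nl_idx)→4400, (B,merge)→5000, (C,merge)→5100, (B,hash)→5800, (B,nl)→60200 …(+1); best=3800 via (C,hash)
  {AB}: card=1000; try (B,nl_idx)→2000, (A,hash)→2000, (B,merge)→3900, (A,merge)→4100, (B,hash)→5600, (B,nl)→30100 …(+1); best=2000 via (B,nl_idx)
  {ABC}: card=8000; try (C,hash)→6200, (A,hash)→7600, (C,merge)→14800, (A,merge)→35800, (C,nl)→202000, (A,nl)→243800; best=6200 via (C,hash)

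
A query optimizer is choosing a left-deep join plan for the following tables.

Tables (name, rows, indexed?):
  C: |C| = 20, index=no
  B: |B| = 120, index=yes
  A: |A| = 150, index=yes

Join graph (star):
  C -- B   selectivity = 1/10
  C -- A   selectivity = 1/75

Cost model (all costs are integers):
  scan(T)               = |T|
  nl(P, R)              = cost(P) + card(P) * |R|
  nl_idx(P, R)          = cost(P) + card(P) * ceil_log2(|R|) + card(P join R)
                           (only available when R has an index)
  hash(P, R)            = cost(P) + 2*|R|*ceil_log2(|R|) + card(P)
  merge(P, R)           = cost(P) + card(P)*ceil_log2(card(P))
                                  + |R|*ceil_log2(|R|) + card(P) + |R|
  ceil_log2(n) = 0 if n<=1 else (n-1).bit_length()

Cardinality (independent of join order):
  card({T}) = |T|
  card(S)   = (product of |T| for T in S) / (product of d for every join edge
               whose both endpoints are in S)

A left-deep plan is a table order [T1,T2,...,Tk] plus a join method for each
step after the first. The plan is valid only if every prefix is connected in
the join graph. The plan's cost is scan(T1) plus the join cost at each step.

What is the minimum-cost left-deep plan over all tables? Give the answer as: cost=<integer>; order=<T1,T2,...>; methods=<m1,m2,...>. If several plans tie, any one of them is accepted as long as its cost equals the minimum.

Selinger DP (subsets sized 1..n):
  {C}: scan cost=20, card=20
  {B}: scan cost=120, card=120
  {A}: scan cost=150, card=150
  {BC}: card=240; try (B,nl_idx)→400, (C,hash)→440, (B,merge)→1100, (C,merge)→1200, (B,hash)→1720, (B,nl)→2420 …(+1); best=400 via (B,nl_idx)
  {AC}: card=40; try (A,nl_idx)→220, (C,hash)→500, (A,merge)→1490, (C,merge)→1620, (A,hash)→2440, (A,nl)→3020 …(+1); best=220 via (A,nl_idx)
  {ABC}: card=480; try (B,nl_idx)→980, (B,merge)→1460, (B,hash)→1940, (A,nl_idx)→2800, (A,hash)→3040, (A,merge)→3910 …(+2); best=980 via (B,nl_idx)

cost=980; order=C,A,B; methods=nl_idx,nl_idx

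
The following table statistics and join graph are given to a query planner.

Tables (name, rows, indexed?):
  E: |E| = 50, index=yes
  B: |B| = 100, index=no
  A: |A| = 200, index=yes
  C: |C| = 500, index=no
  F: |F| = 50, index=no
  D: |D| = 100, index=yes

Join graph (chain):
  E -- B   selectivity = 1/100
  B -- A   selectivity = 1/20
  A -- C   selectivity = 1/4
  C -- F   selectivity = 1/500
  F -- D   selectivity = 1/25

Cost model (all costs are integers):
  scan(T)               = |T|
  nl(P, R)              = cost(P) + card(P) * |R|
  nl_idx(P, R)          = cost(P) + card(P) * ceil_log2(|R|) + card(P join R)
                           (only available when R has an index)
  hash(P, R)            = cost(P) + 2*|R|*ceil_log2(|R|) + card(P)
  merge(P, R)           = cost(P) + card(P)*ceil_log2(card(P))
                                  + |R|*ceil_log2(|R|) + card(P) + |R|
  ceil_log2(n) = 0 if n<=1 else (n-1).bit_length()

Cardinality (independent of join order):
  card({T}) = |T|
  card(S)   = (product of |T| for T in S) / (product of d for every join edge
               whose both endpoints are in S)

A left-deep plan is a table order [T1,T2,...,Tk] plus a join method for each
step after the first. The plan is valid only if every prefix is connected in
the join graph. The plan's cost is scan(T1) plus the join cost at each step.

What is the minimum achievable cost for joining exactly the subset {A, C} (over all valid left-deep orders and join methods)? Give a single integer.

Selinger DP over subsets of {A,C}:
  {A}: scan cost=200, card=200
  {C}: scan cost=500, card=500
  {AC}: card=25000; try (A,hash)→4200, (C,merge)→7000, (A,merge)→7300, (C,hash)→9400, (A,nl_idx)→29500, (C,nl)→100200 …(+1); best=4200 via (A,hash)

4200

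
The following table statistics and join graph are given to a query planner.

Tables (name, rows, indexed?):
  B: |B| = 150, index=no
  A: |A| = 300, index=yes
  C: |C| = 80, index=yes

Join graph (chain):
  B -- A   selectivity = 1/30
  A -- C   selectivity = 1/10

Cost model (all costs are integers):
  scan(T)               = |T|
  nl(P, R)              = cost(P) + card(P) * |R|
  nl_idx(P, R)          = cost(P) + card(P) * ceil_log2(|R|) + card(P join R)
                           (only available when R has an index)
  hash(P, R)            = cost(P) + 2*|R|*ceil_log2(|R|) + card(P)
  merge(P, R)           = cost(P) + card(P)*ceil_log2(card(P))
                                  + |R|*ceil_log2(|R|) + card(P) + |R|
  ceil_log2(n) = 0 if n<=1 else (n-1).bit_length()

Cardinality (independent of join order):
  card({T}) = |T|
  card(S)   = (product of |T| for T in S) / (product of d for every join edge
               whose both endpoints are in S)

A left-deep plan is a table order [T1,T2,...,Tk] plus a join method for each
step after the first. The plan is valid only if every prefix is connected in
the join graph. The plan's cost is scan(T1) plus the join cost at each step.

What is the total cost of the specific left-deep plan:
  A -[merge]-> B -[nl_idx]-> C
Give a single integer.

step 1: scan A: cost=300, card=300
step 2: join B via merge
    card(P join B) = 300*150/(30) = 1500
    cost = 300 + 300*9 + 150*8 + 300 + 150 = 4650
step 3: join C via nl_idx
    card(P join C) = 1500*80/(10) = 12000
    cost = 4650 + 1500*7 + 12000 = 27150

27150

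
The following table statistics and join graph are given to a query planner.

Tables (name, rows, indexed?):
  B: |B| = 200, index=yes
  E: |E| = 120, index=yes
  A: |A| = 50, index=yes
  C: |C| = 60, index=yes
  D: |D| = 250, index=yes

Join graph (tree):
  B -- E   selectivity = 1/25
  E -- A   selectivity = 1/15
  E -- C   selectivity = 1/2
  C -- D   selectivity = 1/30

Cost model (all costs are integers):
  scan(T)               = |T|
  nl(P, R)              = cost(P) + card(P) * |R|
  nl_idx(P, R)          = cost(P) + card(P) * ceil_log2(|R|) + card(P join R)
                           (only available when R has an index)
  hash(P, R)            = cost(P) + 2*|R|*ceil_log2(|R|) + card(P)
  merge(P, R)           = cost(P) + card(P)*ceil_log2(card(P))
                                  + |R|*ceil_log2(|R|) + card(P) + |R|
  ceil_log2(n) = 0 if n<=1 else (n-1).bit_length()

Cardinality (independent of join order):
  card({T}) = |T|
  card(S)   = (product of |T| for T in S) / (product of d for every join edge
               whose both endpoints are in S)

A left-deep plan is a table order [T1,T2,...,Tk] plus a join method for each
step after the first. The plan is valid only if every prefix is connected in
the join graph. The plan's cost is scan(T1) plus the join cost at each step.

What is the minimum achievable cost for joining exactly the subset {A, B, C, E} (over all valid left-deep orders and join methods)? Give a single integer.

7520

Selinger DP over subsets of {A,B,C,E}:
  {B}: scan cost=200, card=200
  {E}: scan cost=120, card=120
  {A}: scan cost=50, card=50
  {C}: scan cost=60, card=60
  {BE}: card=960; try (B,nl_idx)→2040, (E,hash)→2080, (E,nl_idx)→2560, (B,merge)→2880, (E,merge)→2960, (B,hash)→3440 …(+2); best=2040 via (B,nl_idx)
  {AE}: card=400; try (E,nl_idx)→800, (A,hash)→840, (A,nl_idx)→1240, (E,merge)→1360, (A,merge)→1430, (E,hash)→1780 …(+2); best=800 via (E,nl_idx)
  {CE}: card=3600; try (C,hash)→960, (E,merge)→1440, (C,merge)→1500, (E,hash)→1800, (E,nl_idx)→4080, (C,nl_idx)→4440 …(+2); best=960 via (C,hash)
  {ABE}: card=3200; try (A,hash)→3600, (B,hash)→4400, (B,merge)→6600, (B,nl_idx)→7200, (A,nl_idx)→11000, (A,merge)→12950 …(+2); best=3600 via (A,hash)
  {BCE}: card=28800; try (C,hash)→3720, (B,hash)→7760, (C,merge)→13020, (C,nl_idx)→36600, (B,merge)→49560, (B,nl_idx)→58560 …(+2); best=3720 via (C,hash)
  {ACE}: card=12000; try (C,hash)→1920, (A,hash)→5160, (C,merge)→5220, (C,nl_idx)→15200, (C,nl)→24800, (A,nl_idx)→34560 …(+2); best=1920 via (C,hash)
  {ABCE}: card=96000; try (C,hash)→7520, (B,hash)→17120, (A,hash)→33120, (C,merge)→45620, (C,nl_idx)→118800, (B,merge)→183720 …(+6); best=7520 via (C,hash)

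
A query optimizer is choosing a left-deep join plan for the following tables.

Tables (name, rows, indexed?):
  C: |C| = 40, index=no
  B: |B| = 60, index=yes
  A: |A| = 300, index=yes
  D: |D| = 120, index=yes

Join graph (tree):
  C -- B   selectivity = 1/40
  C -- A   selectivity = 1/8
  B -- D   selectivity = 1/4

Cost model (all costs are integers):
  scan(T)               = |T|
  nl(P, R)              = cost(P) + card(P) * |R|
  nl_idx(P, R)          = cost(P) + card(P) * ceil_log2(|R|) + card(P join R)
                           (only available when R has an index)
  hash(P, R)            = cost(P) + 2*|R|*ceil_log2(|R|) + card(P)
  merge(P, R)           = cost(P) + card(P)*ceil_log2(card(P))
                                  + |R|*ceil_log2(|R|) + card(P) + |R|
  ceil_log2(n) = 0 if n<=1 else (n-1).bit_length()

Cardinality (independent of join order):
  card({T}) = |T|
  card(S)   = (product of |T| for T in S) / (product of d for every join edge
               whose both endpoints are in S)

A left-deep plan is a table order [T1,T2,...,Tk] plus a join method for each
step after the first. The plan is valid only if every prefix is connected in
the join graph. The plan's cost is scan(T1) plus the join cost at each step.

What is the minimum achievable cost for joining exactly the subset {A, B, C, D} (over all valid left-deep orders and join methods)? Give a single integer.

7060

Selinger DP over subsets of {A,B,C,D}:
  {C}: scan cost=40, card=40
  {B}: scan cost=60, card=60
  {A}: scan cost=300, card=300
  {D}: scan cost=120, card=120
  {BC}: card=60; try (B,nl_idx)→340, (C,hash)→600, (B,merge)→740, (C,merge)→760, (B,hash)→800, (B,nl)→2440 …(+1); best=340 via (B,nl_idx)
  {AC}: card=1500; try (C,hash)→1080, (A,nl_idx)→1900, (A,merge)→3320, (C,merge)→3580, (A,hash)→5480, (A,nl)→12040 …(+1); best=1080 via (C,hash)
  {BD}: card=1800; try (B,hash)→960, (D,merge)→1440, (B,merge)→1500, (D,hash)→1800, (D,nl_idx)→2280, (B,nl_idx)→2640 …(+2); best=960 via (B,hash)
  {ABC}: card=2250; try (A,nl_idx)→3130, (B,hash)→3300, (A,merge)→3760, (A,hash)→5800, (B,nl_idx)→12330, (A,nl)→18340 …(+2); best=3130 via (A,nl_idx)
  {BCD}: card=1800; try (D,merge)→1720, (D,hash)→2080, (D,nl_idx)→2560, (C,hash)→3240, (D,nl)→7540, (C,merge)→22840 …(+1); best=1720 via (D,merge)
  {ABCD}: card=67500; try (D,hash)→7060, (A,hash)→8920, (A,merge)→26320, (D,merge)→33340, (A,nl_idx)→85420, (D,nl_idx)→86380 …(+2); best=7060 via (D,hash)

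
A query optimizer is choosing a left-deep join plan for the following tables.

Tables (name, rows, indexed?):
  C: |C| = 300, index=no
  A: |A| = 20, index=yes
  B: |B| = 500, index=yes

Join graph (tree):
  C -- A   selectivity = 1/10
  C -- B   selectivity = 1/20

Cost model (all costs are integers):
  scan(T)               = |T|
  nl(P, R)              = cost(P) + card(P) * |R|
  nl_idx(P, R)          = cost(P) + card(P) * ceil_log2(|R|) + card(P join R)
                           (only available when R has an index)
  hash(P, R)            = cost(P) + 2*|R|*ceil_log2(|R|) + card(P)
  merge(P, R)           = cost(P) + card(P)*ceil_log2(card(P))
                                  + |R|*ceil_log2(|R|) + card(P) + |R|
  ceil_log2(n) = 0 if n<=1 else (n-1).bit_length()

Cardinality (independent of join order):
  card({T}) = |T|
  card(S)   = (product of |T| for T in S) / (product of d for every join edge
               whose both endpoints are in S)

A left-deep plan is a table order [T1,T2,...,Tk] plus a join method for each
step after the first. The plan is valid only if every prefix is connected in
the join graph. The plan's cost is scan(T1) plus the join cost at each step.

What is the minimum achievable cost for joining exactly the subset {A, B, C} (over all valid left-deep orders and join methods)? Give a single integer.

10400

Selinger DP over subsets of {A,B,C}:
  {C}: scan cost=300, card=300
  {A}: scan cost=20, card=20
  {B}: scan cost=500, card=500
  {AC}: card=600; try (A,hash)→800, (A,nl_idx)→2400, (C,merge)→3140, (A,merge)→3420, (C,hash)→5440, (C,nl)→6020 …(+1); best=800 via (A,hash)
  {BC}: card=7500; try (C,hash)→6400, (B,merge)→8300, (C,merge)→8500, (B,hash)→9600, (B,nl_idx)→10500, (B,nl)→150300 …(+1); best=6400 via (C,hash)
  {ABC}: card=15000; try (B,hash)→10400, (B,merge)→12400, (A,hash)→14100, (B,nl_idx)→21200, (A,nl_idx)→58900, (A,merge)→111520 …(+2); best=10400 via (B,hash)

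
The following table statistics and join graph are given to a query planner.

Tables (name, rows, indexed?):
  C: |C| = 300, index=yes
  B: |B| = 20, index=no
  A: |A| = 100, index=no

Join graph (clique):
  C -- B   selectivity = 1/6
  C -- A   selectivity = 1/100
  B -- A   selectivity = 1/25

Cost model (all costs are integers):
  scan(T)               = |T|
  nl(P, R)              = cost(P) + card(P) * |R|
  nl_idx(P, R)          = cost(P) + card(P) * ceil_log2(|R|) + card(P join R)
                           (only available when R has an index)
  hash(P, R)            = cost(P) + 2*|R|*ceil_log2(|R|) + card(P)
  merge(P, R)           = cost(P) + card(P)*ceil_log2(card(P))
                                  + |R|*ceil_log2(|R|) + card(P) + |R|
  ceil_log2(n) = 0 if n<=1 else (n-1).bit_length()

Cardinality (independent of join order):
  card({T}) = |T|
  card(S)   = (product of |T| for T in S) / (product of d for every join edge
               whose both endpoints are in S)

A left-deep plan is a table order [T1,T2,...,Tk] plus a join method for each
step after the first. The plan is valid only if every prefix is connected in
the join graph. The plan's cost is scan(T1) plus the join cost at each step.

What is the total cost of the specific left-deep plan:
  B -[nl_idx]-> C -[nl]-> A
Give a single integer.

101200

step 1: scan B: cost=20, card=20
step 2: join C via nl_idx
    card(P join C) = 20*300/(6) = 1000
    cost = 20 + 20*9 + 1000 = 1200
step 3: join A via nl
    card(P join A) = 1000*100/(100*25) = 40
    cost = 1200 + 1000*100 = 101200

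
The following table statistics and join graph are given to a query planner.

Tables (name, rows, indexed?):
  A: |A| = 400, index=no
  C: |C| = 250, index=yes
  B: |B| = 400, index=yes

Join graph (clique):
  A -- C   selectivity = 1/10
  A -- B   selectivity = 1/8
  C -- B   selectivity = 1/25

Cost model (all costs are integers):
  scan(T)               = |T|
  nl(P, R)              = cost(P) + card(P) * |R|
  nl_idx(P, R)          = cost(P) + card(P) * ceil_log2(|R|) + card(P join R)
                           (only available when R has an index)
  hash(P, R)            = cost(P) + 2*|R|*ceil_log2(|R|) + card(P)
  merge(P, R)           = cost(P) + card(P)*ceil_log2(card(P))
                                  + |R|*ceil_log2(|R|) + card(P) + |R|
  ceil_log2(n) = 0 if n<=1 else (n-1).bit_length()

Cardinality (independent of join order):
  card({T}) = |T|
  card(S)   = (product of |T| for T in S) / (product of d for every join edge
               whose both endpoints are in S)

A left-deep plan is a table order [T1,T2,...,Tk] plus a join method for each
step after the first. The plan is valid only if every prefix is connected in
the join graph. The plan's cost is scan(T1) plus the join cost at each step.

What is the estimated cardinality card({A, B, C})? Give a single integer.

Tables in S: A(400), B(400), C(250)
Edges inside S: A-C(d=10), A-B(d=8), C-B(d=25)
numerator = 400 * 400 * 250 = 40000000
denominator = 10 * 8 * 25 = 2000
card(S) = 40000000 / 2000 = 20000

20000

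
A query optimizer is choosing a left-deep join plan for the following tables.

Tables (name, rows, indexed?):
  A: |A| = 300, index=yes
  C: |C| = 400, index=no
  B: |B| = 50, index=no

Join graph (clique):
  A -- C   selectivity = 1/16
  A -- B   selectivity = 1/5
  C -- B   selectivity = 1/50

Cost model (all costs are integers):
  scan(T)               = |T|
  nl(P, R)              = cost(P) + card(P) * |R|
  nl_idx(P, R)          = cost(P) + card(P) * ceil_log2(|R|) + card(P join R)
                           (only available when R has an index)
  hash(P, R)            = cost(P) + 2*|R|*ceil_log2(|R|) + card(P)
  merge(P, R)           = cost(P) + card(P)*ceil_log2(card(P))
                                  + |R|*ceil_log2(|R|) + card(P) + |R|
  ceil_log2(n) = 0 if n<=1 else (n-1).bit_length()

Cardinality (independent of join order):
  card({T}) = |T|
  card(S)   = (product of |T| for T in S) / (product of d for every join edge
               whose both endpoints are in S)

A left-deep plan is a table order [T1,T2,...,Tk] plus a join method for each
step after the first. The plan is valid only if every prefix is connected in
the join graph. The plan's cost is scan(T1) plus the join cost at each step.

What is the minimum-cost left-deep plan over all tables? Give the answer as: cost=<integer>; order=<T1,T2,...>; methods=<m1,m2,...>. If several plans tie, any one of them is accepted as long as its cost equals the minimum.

Selinger DP (subsets sized 1..n):
  {A}: scan cost=300, card=300
  {C}: scan cost=400, card=400
  {B}: scan cost=50, card=50
  {AC}: card=7500; try (A,hash)→6200, (C,merge)→7300, (A,merge)→7400, (C,hash)→7800, (A,nl_idx)→11500, (C,nl)→120300 …(+1); best=6200 via (A,hash)
  {AB}: card=3000; try (B,hash)→1200, (A,merge)→3400, (A,nl_idx)→3500, (B,merge)→3650, (A,hash)→5500, (A,nl)→15050 …(+1); best=1200 via (B,hash)
  {BC}: card=400; try (B,hash)→1400, (C,merge)→4400, (B,merge)→4750, (C,hash)→7300, (C,nl)→20050, (B,nl)→20400; best=1400 via (B,hash)
  {ABC}: card=1500; try (A,nl_idx)→6500, (A,hash)→7200, (A,merge)→8400, (C,hash)→11400, (B,hash)→14300, (C,merge)→44200 …(+4); best=6500 via (A,nl_idx)

cost=6500; order=C,B,A; methods=hash,nl_idx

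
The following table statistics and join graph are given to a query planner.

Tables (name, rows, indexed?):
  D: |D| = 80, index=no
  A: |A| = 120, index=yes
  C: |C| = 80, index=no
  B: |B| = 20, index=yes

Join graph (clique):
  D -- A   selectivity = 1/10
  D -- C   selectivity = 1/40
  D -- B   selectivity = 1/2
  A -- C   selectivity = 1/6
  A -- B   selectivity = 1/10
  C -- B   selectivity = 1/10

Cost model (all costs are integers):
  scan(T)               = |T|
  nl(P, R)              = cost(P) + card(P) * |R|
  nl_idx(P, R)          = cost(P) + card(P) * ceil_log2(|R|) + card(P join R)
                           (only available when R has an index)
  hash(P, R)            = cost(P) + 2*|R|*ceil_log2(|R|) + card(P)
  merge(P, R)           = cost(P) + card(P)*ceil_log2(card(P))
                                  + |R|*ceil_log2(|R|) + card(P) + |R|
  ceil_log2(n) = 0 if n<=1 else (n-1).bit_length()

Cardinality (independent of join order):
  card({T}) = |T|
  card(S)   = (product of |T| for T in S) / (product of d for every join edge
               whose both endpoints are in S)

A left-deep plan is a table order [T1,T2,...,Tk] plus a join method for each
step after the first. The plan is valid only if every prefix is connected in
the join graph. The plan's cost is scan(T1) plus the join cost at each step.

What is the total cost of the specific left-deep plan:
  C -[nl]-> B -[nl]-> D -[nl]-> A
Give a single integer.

step 1: scan C: cost=80, card=80
step 2: join B via nl
    card(P join B) = 80*20/(10) = 160
    cost = 80 + 80*20 = 1680
step 3: join D via nl
    card(P join D) = 160*80/(40*2) = 160
    cost = 1680 + 160*80 = 14480
step 4: join A via nl
    card(P join A) = 160*120/(10*6*10) = 32
    cost = 14480 + 160*120 = 33680

33680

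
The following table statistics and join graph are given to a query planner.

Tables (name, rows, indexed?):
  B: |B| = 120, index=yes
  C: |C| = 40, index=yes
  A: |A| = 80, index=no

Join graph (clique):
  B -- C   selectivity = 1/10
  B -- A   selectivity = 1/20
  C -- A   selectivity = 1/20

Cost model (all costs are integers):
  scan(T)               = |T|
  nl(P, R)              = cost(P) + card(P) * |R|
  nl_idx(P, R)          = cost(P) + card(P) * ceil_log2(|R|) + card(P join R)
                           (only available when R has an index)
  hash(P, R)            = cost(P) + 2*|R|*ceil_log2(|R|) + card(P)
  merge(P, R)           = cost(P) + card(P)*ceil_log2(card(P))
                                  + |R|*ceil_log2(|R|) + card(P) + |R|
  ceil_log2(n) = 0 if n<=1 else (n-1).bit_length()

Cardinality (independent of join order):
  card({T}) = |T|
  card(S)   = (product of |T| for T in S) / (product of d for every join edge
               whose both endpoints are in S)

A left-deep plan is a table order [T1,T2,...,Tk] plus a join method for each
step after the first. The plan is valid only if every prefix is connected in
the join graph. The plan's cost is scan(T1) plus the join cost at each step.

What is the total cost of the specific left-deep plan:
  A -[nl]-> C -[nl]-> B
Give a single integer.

22480

step 1: scan A: cost=80, card=80
step 2: join C via nl
    card(P join C) = 80*40/(20) = 160
    cost = 80 + 80*40 = 3280
step 3: join B via nl
    card(P join B) = 160*120/(10*20) = 96
    cost = 3280 + 160*120 = 22480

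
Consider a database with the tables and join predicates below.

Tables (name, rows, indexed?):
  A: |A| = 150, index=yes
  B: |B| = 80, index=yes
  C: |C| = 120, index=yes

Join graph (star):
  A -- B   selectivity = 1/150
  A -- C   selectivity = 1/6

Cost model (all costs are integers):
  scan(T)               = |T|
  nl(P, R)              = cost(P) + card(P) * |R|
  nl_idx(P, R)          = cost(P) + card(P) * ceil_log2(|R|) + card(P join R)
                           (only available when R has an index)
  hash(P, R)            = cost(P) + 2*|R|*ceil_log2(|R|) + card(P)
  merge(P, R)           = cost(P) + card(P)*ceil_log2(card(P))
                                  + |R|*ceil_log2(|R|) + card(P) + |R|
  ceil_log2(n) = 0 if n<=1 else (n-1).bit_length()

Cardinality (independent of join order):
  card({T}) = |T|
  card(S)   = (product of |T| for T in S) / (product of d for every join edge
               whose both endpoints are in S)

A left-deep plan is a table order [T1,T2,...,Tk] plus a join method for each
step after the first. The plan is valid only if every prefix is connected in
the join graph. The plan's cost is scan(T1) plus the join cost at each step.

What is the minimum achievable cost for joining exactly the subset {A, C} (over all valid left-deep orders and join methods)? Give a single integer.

Selinger DP over subsets of {A,C}:
  {A}: scan cost=150, card=150
  {C}: scan cost=120, card=120
  {AC}: card=3000; try (C,hash)→1980, (A,merge)→2430, (C,merge)→2460, (A,hash)→2640, (A,nl_idx)→4080, (C,nl_idx)→4200 …(+2); best=1980 via (C,hash)

1980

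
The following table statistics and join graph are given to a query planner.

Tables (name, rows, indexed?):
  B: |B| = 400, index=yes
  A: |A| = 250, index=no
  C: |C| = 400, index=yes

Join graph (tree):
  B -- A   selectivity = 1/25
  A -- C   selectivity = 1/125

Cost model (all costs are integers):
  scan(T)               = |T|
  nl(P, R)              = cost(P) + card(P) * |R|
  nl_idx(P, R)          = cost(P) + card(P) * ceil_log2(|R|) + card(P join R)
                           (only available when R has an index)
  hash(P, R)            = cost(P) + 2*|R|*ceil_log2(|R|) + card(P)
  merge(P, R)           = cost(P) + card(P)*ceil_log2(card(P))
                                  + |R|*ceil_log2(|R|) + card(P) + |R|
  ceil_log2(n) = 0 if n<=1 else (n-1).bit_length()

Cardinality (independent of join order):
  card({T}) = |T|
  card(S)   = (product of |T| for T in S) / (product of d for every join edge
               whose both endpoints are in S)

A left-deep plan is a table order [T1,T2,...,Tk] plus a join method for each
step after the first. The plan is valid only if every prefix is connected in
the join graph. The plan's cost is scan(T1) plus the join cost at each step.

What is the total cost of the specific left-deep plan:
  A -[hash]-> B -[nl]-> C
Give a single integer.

1607700

step 1: scan A: cost=250, card=250
step 2: join B via hash
    card(P join B) = 250*400/(25) = 4000
    cost = 250 + 2*400*9 + 250 = 7700
step 3: join C via nl
    card(P join C) = 4000*400/(125) = 12800
    cost = 7700 + 4000*400 = 1607700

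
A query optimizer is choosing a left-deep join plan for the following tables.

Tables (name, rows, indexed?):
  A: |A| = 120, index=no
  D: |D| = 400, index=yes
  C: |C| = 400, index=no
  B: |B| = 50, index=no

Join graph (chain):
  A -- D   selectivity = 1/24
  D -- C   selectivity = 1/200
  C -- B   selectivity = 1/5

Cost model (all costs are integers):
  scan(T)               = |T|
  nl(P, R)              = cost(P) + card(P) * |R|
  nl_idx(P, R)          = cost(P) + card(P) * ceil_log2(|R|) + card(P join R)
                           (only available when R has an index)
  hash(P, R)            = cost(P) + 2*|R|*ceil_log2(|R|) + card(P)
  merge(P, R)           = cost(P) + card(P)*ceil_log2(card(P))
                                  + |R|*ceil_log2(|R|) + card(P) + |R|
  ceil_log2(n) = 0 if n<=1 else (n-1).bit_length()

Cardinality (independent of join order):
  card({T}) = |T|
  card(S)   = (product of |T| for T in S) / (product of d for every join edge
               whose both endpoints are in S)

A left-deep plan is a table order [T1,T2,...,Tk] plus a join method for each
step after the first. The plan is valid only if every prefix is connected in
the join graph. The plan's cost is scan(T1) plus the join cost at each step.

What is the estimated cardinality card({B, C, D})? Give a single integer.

8000

Tables in S: B(50), C(400), D(400)
Edges inside S: D-C(d=200), C-B(d=5)
numerator = 50 * 400 * 400 = 8000000
denominator = 200 * 5 = 1000
card(S) = 8000000 / 1000 = 8000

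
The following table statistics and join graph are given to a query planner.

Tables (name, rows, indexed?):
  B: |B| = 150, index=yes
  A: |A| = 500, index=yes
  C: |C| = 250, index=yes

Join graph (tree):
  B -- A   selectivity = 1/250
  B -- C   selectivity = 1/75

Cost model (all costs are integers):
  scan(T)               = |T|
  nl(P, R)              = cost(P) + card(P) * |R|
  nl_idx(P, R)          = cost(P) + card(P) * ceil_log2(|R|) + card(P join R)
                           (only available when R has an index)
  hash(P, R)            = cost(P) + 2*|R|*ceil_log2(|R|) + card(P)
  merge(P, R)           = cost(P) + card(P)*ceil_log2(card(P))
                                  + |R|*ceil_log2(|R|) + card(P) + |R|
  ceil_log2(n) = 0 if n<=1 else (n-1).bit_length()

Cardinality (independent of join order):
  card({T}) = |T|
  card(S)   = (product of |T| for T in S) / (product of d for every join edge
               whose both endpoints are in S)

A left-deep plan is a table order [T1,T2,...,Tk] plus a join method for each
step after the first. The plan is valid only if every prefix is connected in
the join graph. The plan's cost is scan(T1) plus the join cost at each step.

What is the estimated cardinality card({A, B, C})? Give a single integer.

1000

Tables in S: A(500), B(150), C(250)
Edges inside S: B-A(d=250), B-C(d=75)
numerator = 500 * 150 * 250 = 18750000
denominator = 250 * 75 = 18750
card(S) = 18750000 / 18750 = 1000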